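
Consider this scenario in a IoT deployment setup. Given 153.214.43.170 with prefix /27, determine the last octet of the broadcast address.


Given: IP = 153.214.43.170, prefix = /27
Host bits = 32 - 27 = 5
Network last octet = 170 AND mask = 160
Host part size = 2^5 - 1 = 31
Broadcast last octet = 160 OR 31 = 191

191


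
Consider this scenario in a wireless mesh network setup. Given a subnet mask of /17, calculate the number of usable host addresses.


Given: subnet mask /17
Host bits = 32 - 17 = 15
Total addresses = 2^15 = 32768
Usable hosts = 32768 - 2 (network + broadcast) = 32766

32766


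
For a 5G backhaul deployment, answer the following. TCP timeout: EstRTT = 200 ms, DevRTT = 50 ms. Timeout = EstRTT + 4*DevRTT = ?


Given: EstRTT = 200 ms, DevRTT = 50 ms
Timeout = EstRTT + 4 * DevRTT
4 * DevRTT = 4 * 50 = 200
Timeout = 200 + 200 = 400 ms

400


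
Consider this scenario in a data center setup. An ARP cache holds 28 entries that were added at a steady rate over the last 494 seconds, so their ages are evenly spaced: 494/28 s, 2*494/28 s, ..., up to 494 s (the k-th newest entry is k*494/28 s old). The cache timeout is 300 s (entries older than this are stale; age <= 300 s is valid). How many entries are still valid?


Ages are k * 494/28 s for k = 1..28 (spacing = 17.6429 s).
Entry k is valid iff k * 494/28 <= 300 iff k <= 28 * 300 / 494 = 17.0040
n_valid = floor(17.0040) = 17
(n_stale = 28 - 17 = 11)

17


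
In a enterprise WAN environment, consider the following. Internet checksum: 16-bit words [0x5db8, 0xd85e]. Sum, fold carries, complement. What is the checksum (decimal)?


Given words: [0x5db8, 0xd85e]
Step 1: Sum all words
Raw sum = 23992 + 55390 = 79382
Step 2: Fold carry: (13846 + 1) = 13847
One's complement = ~13847 & 0xFFFF = 51688

51688


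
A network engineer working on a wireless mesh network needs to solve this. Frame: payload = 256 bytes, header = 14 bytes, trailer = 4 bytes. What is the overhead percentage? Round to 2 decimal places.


Given: payload = 256 B, header = 14 B, trailer = 4 B
Overhead bytes = header + trailer = 14 + 4 = 18
Total frame = payload + overhead = 256 + 18 = 274
Overhead % = 18 / 274 * 100 = 6.5693% -> 6.57% (2 dp)

6.57


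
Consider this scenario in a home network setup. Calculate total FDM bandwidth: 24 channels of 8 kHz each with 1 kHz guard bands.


Given: 24 channels, 8 kHz each, guard = 1 kHz
Channel bandwidth = 24 * 8 = 192 kHz
Guard bands = 23 gaps * 1 kHz = 23 kHz
Total = 192 + 23 = 215 kHz

215


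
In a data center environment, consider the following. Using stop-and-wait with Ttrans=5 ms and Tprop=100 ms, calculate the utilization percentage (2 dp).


Given: Ttrans = 5 ms, Tprop = 100 ms
RTT = 2 * Tprop = 2 * 100 = 200 ms
U = Ttrans / (Ttrans + RTT)
U = 5 / (5 + 200)
U = 5 / 205 = 0.02439
U% = 2.44%

2.44


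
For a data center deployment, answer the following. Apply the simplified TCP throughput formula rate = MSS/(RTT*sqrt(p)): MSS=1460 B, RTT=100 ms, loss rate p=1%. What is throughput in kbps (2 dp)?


Given: MSS = 1460 bytes, RTT = 100 ms, loss = 1%
RTT in seconds = 100 / 1000 = 0.1
Loss rate = 1% = 0.01
sqrt(loss) = sqrt(0.01) = 0.1
Throughput (bytes/s) = 1460 / (0.1 * 0.1) = 146000.0000
Throughput (kbps) = 146000.0000 * 8 / 1000 = 1168.000000 -> 1168.00 kbps (2 dp)

1168.00


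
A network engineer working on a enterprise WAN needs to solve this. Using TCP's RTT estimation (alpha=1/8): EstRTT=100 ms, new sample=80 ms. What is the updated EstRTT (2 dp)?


Given: EstRTT = 100 ms, SampleRTT = 80 ms, alpha = 1/8
New EstRTT = (1 - alpha) * EstRTT + alpha * SampleRTT
(7/8) * 100 = 87.5
(1/8) * 80 = 10
New EstRTT = 87.5 + 10 = 97.5 ms -> 97.50 ms (2 dp)

97.50


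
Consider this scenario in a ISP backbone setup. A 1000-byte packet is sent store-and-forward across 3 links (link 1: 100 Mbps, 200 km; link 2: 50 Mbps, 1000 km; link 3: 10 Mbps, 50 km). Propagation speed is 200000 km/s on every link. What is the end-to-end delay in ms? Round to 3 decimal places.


Packet = 1000 bytes = 8000 bits. Store-and-forward: sum (t_trans + t_prop) per link.
Link 1: t_trans = 8000/(100*10^6) s = 0.0800 ms; t_prop = 200/200000 s = 1.0000 ms; subtotal = 1.0800 ms
Link 2: t_trans = 8000/(50*10^6) s = 0.1600 ms; t_prop = 1000/200000 s = 5.0000 ms; subtotal = 5.1600 ms
Link 3: t_trans = 8000/(10*10^6) s = 0.8000 ms; t_prop = 50/200000 s = 0.2500 ms; subtotal = 1.0500 ms
End-to-end = 1.0800 + 5.1600 + 1.0500 = 7.2900 ms -> 7.290 ms (3 dp)

7.290


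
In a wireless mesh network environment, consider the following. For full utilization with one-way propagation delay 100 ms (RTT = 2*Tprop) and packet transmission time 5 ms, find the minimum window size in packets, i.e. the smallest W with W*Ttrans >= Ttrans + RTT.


Given: Ttrans = 5 ms, RTT = 200 ms (= 2 * Tprop, Tprop = 100 ms)
Time until first ACK returns = Ttrans + RTT = 5 + 200 = 205 ms
Need W * Ttrans >= Ttrans + RTT  ->  W >= (Ttrans + RTT) / Ttrans
(Ttrans + RTT) / Ttrans = 205 / 5 = 41
W_min = ceil(41) = 41

41


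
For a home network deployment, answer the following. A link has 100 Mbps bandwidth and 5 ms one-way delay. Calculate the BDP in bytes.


Given: bandwidth = 100 Mbps, delay = 5 ms
BDP in bits = 100 * 10^6 * 5 / 1000
BDP in bits = 500000
BDP in bytes = 500000 / 8 = 62500

62500


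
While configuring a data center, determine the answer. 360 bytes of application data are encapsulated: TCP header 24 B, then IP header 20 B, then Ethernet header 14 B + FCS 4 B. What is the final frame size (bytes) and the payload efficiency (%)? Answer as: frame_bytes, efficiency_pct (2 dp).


TCP segment = 360 + 24 = 384 B
IP packet = 384 + 20 = 404 B
Ethernet frame = 404 + 14 + 4 = 422 B
Efficiency = app / frame = 360 / 422 = 0.853081 = 85.3081% -> 85.31% (2 dp)

422, 85.31


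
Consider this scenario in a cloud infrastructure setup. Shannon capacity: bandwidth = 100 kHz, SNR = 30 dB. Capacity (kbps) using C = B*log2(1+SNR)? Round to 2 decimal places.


Given: B = 100 kHz, SNR = 30 dB
SNR linear = 10^(30/10) = 1000
1 + SNR = 1001
log2(1001) = 9.9672262588
C = 100 * 1000 * 9.9672262588 = 996722.6259 bps
C = 996.722626 kbps -> 996.72 kbps (2 dp)

996.72


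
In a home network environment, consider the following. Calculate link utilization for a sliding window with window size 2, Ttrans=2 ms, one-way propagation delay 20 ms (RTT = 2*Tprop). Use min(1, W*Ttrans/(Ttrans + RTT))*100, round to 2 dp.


Given: W = 2, Ttrans = 2 ms, RTT = 40 ms (= 2 * Tprop, Tprop = 20 ms)
Cycle time = Ttrans + RTT = 2 + 40 = 42 ms (first packet sent until its ACK returns)
W * Ttrans = 2 * 2 = 4 ms of sending per cycle
W * Ttrans / (Ttrans + RTT) = 4 / 42 = 0.095238
U = min(1, 0.095238) = 0.095238
U% = 9.52%

9.52


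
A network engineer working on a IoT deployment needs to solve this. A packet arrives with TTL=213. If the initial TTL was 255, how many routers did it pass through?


Given: initial TTL = 255, received TTL = 213
Hops = initial TTL - received TTL
Hops = 255 - 213 = 42

42


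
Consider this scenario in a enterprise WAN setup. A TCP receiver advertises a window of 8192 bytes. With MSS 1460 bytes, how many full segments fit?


Given: RWND = 8192 bytes, MSS = 1460 bytes
Full segments = floor(RWND / MSS)
Full segments = floor(8192 / 1460)
Full segments = floor(5.611) = 5

5


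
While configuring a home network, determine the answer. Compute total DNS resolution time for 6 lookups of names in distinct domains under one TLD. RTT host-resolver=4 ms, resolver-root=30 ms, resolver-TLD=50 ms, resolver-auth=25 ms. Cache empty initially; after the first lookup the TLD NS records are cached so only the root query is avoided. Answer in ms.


Lookup 1 (cold cache): local + root + TLD + auth = 4 + 30 + 50 + 25 = 109 ms
Lookups 2..6 (TLD NS cached -> skip root; new domain -> still ask TLD and auth): local + TLD + auth = 4 + 50 + 25 = 79 ms each
Remaining 5 lookups: 5 * 79 = 395 ms
Total = 109 + 395 = 504 ms

504


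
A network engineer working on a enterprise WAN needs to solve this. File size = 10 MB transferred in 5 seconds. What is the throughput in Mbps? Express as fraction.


Given: file = 10 MB, time = 5 s
File in Mb = 10 * 8 = 80 Mb
Throughput = 80 / 5 Mbps
Throughput = 16 Mbps

16


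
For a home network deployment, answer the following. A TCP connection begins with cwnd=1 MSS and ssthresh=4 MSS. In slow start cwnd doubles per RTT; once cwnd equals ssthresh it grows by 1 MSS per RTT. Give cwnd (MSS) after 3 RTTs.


RTT 0: cwnd = 1 MSS (initial)
RTT 1: cwnd = 2 MSS (slow start, doubled)
RTT 2: cwnd = 4 MSS (slow start, doubled)
RTT 3: cwnd = 5 MSS (congestion avoidance, +1)

5


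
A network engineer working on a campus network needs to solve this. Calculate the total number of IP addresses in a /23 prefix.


Given: CIDR prefix /23
Host bits = 32 - 23 = 9
Total addresses = 2^9 = 512

512


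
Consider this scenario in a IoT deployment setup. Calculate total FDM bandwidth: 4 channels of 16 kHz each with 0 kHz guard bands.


Given: 4 channels, 16 kHz each, guard = 0 kHz
Channel bandwidth = 4 * 16 = 64 kHz
Guard bands = 3 gaps * 0 kHz = 0 kHz
Total = 64 + 0 = 64 kHz

64


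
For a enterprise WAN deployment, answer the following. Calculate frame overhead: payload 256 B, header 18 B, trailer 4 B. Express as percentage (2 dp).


Given: payload = 256 B, header = 18 B, trailer = 4 B
Overhead bytes = header + trailer = 18 + 4 = 22
Total frame = payload + overhead = 256 + 22 = 278
Overhead % = 22 / 278 * 100 = 7.9137% -> 7.91% (2 dp)

7.91


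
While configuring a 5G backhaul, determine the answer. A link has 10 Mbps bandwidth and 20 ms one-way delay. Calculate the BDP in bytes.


Given: bandwidth = 10 Mbps, delay = 20 ms
BDP in bits = 10 * 10^6 * 20 / 1000
BDP in bits = 200000
BDP in bytes = 200000 / 8 = 25000

25000


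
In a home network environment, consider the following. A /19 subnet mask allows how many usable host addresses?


Given: subnet mask /19
Host bits = 32 - 19 = 13
Total addresses = 2^13 = 8192
Usable hosts = 8192 - 2 (network + broadcast) = 8190

8190


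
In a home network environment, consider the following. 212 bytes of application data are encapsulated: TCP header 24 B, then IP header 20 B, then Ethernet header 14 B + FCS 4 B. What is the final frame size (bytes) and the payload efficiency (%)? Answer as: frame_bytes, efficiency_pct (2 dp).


TCP segment = 212 + 24 = 236 B
IP packet = 236 + 20 = 256 B
Ethernet frame = 256 + 14 + 4 = 274 B
Efficiency = app / frame = 212 / 274 = 0.773723 = 77.3723% -> 77.37% (2 dp)

274, 77.37


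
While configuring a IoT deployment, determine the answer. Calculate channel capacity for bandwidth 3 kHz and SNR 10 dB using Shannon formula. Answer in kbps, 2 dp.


Given: B = 3 kHz, SNR = 10 dB
SNR linear = 10^(10/10) = 10
1 + SNR = 11
log2(11) = 3.4594316186
C = 3 * 1000 * 3.4594316186 = 10378.2949 bps
C = 10.378295 kbps -> 10.38 kbps (2 dp)

10.38


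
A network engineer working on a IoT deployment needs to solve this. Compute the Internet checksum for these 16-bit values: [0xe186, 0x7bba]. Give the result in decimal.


Given words: [0xe186, 0x7bba]
Step 1: Sum all words
Raw sum = 57734 + 31674 = 89408
Step 2: Fold carry: (23872 + 1) = 23873
One's complement = ~23873 & 0xFFFF = 41662

41662


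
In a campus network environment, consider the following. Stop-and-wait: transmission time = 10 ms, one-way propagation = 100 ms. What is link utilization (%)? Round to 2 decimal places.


Given: Ttrans = 10 ms, Tprop = 100 ms
RTT = 2 * Tprop = 2 * 100 = 200 ms
U = Ttrans / (Ttrans + RTT)
U = 10 / (10 + 200)
U = 10 / 210 = 0.047619
U% = 4.76%

4.76


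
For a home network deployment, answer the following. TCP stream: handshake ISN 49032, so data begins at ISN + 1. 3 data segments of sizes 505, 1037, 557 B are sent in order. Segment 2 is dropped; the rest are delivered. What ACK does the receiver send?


SYN uses sequence number 49032; first data byte = ISN + 1 = 49033.
Segment 1: SEQ = 49033, len = 505 B, covers [49033, 49537]
Segment 2: SEQ = 49538, len = 1037 B, covers [49538, 50574] [LOST]
Segment 3: SEQ = 50575, len = 557 B, covers [50575, 51131]
In-order data received: bytes [49033, 49537] (segments 1..1).
Segment 2 missing -> gap begins at byte 49538; later segments buffered out of order.
Cumulative ACK = next expected in-order byte = 49033 + 505 = 49538

49538


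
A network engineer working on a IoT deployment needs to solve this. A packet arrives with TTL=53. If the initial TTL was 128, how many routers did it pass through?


Given: initial TTL = 128, received TTL = 53
Hops = initial TTL - received TTL
Hops = 128 - 53 = 75

75


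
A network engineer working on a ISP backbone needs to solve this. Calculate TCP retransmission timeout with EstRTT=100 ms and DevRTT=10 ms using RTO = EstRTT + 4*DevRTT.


Given: EstRTT = 100 ms, DevRTT = 10 ms
Timeout = EstRTT + 4 * DevRTT
4 * DevRTT = 4 * 10 = 40
Timeout = 100 + 40 = 140 ms

140


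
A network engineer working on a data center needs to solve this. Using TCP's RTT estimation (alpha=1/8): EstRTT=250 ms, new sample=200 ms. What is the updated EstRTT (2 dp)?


Given: EstRTT = 250 ms, SampleRTT = 200 ms, alpha = 1/8
New EstRTT = (1 - alpha) * EstRTT + alpha * SampleRTT
(7/8) * 250 = 218.75
(1/8) * 200 = 25
New EstRTT = 218.75 + 25 = 243.75 ms -> 243.75 ms (2 dp)

243.75


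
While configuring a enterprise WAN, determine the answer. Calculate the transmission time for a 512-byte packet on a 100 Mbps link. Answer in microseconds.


Given: packet = 512 bytes, bandwidth = 100 Mbps
Packet in bits = 512 * 8 = 4096 bits
Bandwidth = 100 * 10^6 = 100000000 bps
Time = 4096 / 100000000 seconds
Time in us = 4096 * 10^6 / 100000000 = 40.96

40.96


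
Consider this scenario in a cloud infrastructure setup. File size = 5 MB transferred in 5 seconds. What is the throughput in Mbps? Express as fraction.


Given: file = 5 MB, time = 5 s
File in Mb = 5 * 8 = 40 Mb
Throughput = 40 / 5 Mbps
Throughput = 8 Mbps

8


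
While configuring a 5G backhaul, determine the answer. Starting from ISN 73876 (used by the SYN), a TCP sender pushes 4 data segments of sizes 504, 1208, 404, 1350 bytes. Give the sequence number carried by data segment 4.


The SYN occupies sequence number ISN = 73876, so the first data byte is ISN + 1 = 73877.
SEQ of data segment i = (ISN + 1) + sum of payload sizes of segments 1..i-1.
Segment 1: SEQ = 73877, payload = 504 bytes
Segment 2: SEQ = 74381, payload = 1208 bytes
Segment 3: SEQ = 75589, payload = 404 bytes
Segment 4: SEQ = 75993, payload = 1350 bytes
SEQ of segment 4 = 73877 + 504 + 1208 + 404 = 75993

75993


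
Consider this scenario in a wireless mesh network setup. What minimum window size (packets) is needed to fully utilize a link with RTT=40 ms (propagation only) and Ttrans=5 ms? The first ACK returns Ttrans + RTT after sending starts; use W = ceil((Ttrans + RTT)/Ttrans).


Given: Ttrans = 5 ms, RTT = 40 ms (= 2 * Tprop, Tprop = 20 ms)
Time until first ACK returns = Ttrans + RTT = 5 + 40 = 45 ms
Need W * Ttrans >= Ttrans + RTT  ->  W >= (Ttrans + RTT) / Ttrans
(Ttrans + RTT) / Ttrans = 45 / 5 = 9
W_min = ceil(9) = 9

9


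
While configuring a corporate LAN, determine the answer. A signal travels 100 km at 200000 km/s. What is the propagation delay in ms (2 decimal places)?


Given: distance = 100 km, speed = 200000 km/s
Delay = distance / speed = 100 / 200000 seconds
Delay in ms = 100 * 1000 / 200000
Delay = 0.5000 ms
Rounded to 2 dp = 0.50 ms

0.50


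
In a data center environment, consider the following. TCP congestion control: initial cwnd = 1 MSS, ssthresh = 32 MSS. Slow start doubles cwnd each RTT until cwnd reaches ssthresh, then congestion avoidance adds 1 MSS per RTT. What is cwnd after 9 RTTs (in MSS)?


RTT 0: cwnd = 1 MSS (initial)
RTT 1: cwnd = 2 MSS (slow start, doubled)
RTT 2: cwnd = 4 MSS (slow start, doubled)
RTT 3: cwnd = 8 MSS (slow start, doubled)
RTT 4: cwnd = 16 MSS (slow start, doubled)
RTT 5: cwnd = 32 MSS (slow start, doubled)
RTT 6: cwnd = 33 MSS (congestion avoidance, +1)
RTT 7: cwnd = 34 MSS (congestion avoidance, +1)
RTT 8: cwnd = 35 MSS (congestion avoidance, +1)
RTT 9: cwnd = 36 MSS (congestion avoidance, +1)

36


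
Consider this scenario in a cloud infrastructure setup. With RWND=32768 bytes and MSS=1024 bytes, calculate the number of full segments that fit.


Given: RWND = 32768 bytes, MSS = 1024 bytes
Full segments = floor(RWND / MSS)
Full segments = floor(32768 / 1024)
Full segments = floor(32.0) = 32

32


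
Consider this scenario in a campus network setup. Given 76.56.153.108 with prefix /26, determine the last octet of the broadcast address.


Given: IP = 76.56.153.108, prefix = /26
Host bits = 32 - 26 = 6
Network last octet = 108 AND mask = 64
Host part size = 2^6 - 1 = 63
Broadcast last octet = 64 OR 63 = 127

127


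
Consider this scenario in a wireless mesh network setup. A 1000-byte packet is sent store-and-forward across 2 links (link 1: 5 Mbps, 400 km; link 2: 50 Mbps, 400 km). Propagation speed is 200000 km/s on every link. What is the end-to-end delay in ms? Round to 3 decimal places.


Packet = 1000 bytes = 8000 bits. Store-and-forward: sum (t_trans + t_prop) per link.
Link 1: t_trans = 8000/(5*10^6) s = 1.6000 ms; t_prop = 400/200000 s = 2.0000 ms; subtotal = 3.6000 ms
Link 2: t_trans = 8000/(50*10^6) s = 0.1600 ms; t_prop = 400/200000 s = 2.0000 ms; subtotal = 2.1600 ms
End-to-end = 3.6000 + 2.1600 = 5.7600 ms -> 5.760 ms (3 dp)

5.760


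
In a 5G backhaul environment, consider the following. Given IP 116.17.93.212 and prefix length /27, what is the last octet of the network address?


Given: IP = 116.17.93.212, prefix = /27
Subnet mask = 255.255.255.224
Last octet of IP: 212
Last octet of mask: 224
Network last octet = 212 AND 224 = 192

192


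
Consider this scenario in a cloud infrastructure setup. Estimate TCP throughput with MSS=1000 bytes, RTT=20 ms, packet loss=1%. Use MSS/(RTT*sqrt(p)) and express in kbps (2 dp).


Given: MSS = 1000 bytes, RTT = 20 ms, loss = 1%
RTT in seconds = 20 / 1000 = 0.02
Loss rate = 1% = 0.01
sqrt(loss) = sqrt(0.01) = 0.1
Throughput (bytes/s) = 1000 / (0.02 * 0.1) = 500000.0000
Throughput (kbps) = 500000.0000 * 8 / 1000 = 4000.000000 -> 4000.00 kbps (2 dp)

4000.00


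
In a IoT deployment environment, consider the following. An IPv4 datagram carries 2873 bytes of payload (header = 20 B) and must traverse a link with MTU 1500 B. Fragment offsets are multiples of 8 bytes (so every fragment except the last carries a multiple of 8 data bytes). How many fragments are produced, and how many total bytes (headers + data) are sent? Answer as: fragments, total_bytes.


Max data per non-final fragment = floor((MTU - header)/8)*8 = floor((1500 - 20)/8)*8 = floor(1480/8)*8 = 1480 B
Final fragment needs no 8-byte alignment: it can carry up to MTU - header = 1480 B
Non-final fragments needed = ceil((payload - 1480) / 1480) = ceil(1393/1480) = ceil(0.9412) = 1
Number of fragments = 1 + 1 = 2
Fragment sizes (data): 1 * 1480 B + 1393 B (last, 1393 <= 1480 OK)
Total bytes sent = payload + n_frags * header = 2873 + 2*20 = 2873 + 40 = 2913 B

2, 2913


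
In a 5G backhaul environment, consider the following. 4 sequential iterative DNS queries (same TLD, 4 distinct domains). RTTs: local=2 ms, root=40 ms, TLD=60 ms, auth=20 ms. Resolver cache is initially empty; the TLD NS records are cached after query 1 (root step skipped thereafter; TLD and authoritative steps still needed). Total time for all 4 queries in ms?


Lookup 1 (cold cache): local + root + TLD + auth = 2 + 40 + 60 + 20 = 122 ms
Lookups 2..4 (TLD NS cached -> skip root; new domain -> still ask TLD and auth): local + TLD + auth = 2 + 60 + 20 = 82 ms each
Remaining 3 lookups: 3 * 82 = 246 ms
Total = 122 + 246 = 368 ms

368


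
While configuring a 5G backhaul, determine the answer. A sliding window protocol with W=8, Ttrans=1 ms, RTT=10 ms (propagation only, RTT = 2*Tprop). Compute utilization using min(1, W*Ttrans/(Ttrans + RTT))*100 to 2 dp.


Given: W = 8, Ttrans = 1 ms, RTT = 10 ms (= 2 * Tprop, Tprop = 5 ms)
Cycle time = Ttrans + RTT = 1 + 10 = 11 ms (first packet sent until its ACK returns)
W * Ttrans = 8 * 1 = 8 ms of sending per cycle
W * Ttrans / (Ttrans + RTT) = 8 / 11 = 0.727273
U = min(1, 0.727273) = 0.727273
U% = 72.73%

72.73


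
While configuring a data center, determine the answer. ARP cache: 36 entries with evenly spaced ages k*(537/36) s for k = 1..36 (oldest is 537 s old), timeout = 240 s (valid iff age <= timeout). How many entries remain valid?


Ages are k * 537/36 s for k = 1..36 (spacing = 14.9167 s).
Entry k is valid iff k * 537/36 <= 240 iff k <= 36 * 240 / 537 = 16.0894
n_valid = floor(16.0894) = 16
(n_stale = 36 - 16 = 20)

16


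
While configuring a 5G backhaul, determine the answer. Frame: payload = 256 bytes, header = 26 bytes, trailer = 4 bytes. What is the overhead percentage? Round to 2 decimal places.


Given: payload = 256 B, header = 26 B, trailer = 4 B
Overhead bytes = header + trailer = 26 + 4 = 30
Total frame = payload + overhead = 256 + 30 = 286
Overhead % = 30 / 286 * 100 = 10.4895% -> 10.49% (2 dp)

10.49


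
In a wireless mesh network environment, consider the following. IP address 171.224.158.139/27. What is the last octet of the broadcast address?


Given: IP = 171.224.158.139, prefix = /27
Host bits = 32 - 27 = 5
Network last octet = 139 AND mask = 128
Host part size = 2^5 - 1 = 31
Broadcast last octet = 128 OR 31 = 159

159


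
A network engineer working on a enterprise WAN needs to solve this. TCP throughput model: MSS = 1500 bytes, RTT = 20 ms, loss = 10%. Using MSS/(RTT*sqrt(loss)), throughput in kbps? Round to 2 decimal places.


Given: MSS = 1500 bytes, RTT = 20 ms, loss = 10%
RTT in seconds = 20 / 1000 = 0.02
Loss rate = 10% = 0.1
sqrt(loss) = sqrt(0.1) = 0.316227766017
Throughput (bytes/s) = 1500 / (0.02 * 0.316227766017) = 237170.8245
Throughput (kbps) = 237170.8245 * 8 / 1000 = 1897.366596 -> 1897.37 kbps (2 dp)

1897.37


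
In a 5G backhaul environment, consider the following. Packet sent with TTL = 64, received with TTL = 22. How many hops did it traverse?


Given: initial TTL = 64, received TTL = 22
Hops = initial TTL - received TTL
Hops = 64 - 22 = 42

42


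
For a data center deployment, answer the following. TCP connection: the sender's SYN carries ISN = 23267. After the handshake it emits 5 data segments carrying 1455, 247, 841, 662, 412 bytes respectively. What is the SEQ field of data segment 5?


The SYN occupies sequence number ISN = 23267, so the first data byte is ISN + 1 = 23268.
SEQ of data segment i = (ISN + 1) + sum of payload sizes of segments 1..i-1.
Segment 1: SEQ = 23268, payload = 1455 bytes
Segment 2: SEQ = 24723, payload = 247 bytes
Segment 3: SEQ = 24970, payload = 841 bytes
Segment 4: SEQ = 25811, payload = 662 bytes
Segment 5: SEQ = 26473, payload = 412 bytes
SEQ of segment 5 = 23268 + 1455 + 247 + 841 + 662 = 26473

26473


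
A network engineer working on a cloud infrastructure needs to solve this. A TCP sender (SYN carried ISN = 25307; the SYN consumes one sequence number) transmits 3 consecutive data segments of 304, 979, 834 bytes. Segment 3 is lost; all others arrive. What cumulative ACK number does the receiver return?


SYN uses sequence number 25307; first data byte = ISN + 1 = 25308.
Segment 1: SEQ = 25308, len = 304 B, covers [25308, 25611]
Segment 2: SEQ = 25612, len = 979 B, covers [25612, 26590]
Segment 3: SEQ = 26591, len = 834 B, covers [26591, 27424] [LOST]
In-order data received: bytes [25308, 26590] (segments 1..2).
Segment 3 missing -> gap begins at byte 26591.
Cumulative ACK = next expected in-order byte = 25308 + 304 + 979 = 26591

26591


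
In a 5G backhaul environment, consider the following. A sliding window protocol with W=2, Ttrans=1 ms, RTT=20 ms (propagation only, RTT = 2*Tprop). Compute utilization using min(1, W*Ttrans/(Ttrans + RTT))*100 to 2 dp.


Given: W = 2, Ttrans = 1 ms, RTT = 20 ms (= 2 * Tprop, Tprop = 10 ms)
Cycle time = Ttrans + RTT = 1 + 20 = 21 ms (first packet sent until its ACK returns)
W * Ttrans = 2 * 1 = 2 ms of sending per cycle
W * Ttrans / (Ttrans + RTT) = 2 / 21 = 0.095238
U = min(1, 0.095238) = 0.095238
U% = 9.52%

9.52


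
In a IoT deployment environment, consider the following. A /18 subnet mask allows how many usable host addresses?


Given: subnet mask /18
Host bits = 32 - 18 = 14
Total addresses = 2^14 = 16384
Usable hosts = 16384 - 2 (network + broadcast) = 16382

16382


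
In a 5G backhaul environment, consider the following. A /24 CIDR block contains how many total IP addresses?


Given: CIDR prefix /24
Host bits = 32 - 24 = 8
Total addresses = 2^8 = 256

256


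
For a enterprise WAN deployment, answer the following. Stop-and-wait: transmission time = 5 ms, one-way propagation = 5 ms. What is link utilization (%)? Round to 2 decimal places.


Given: Ttrans = 5 ms, Tprop = 5 ms
RTT = 2 * Tprop = 2 * 5 = 10 ms
U = Ttrans / (Ttrans + RTT)
U = 5 / (5 + 10)
U = 5 / 15 = 0.333333
U% = 33.33%

33.33


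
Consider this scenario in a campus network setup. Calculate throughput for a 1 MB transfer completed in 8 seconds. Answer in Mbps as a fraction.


Given: file = 1 MB, time = 8 s
File in Mb = 1 * 8 = 8 Mb
Throughput = 8 / 8 Mbps
Throughput = 1 Mbps

1


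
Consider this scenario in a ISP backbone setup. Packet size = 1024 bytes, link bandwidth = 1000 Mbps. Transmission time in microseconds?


Given: packet = 1024 bytes, bandwidth = 1000 Mbps
Packet in bits = 1024 * 8 = 8192 bits
Bandwidth = 1000 * 10^6 = 1000000000 bps
Time = 8192 / 1000000000 seconds
Time in us = 8192 * 10^6 / 1000000000 = 8.192

8.192


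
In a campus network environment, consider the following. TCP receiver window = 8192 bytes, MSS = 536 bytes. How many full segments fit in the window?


Given: RWND = 8192 bytes, MSS = 536 bytes
Full segments = floor(RWND / MSS)
Full segments = floor(8192 / 536)
Full segments = floor(15.2836) = 15

15


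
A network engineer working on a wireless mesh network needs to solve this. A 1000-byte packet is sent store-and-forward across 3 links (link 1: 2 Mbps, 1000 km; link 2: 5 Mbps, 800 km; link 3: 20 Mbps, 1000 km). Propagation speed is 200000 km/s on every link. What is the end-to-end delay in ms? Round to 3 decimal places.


Packet = 1000 bytes = 8000 bits. Store-and-forward: sum (t_trans + t_prop) per link.
Link 1: t_trans = 8000/(2*10^6) s = 4.0000 ms; t_prop = 1000/200000 s = 5.0000 ms; subtotal = 9.0000 ms
Link 2: t_trans = 8000/(5*10^6) s = 1.6000 ms; t_prop = 800/200000 s = 4.0000 ms; subtotal = 5.6000 ms
Link 3: t_trans = 8000/(20*10^6) s = 0.4000 ms; t_prop = 1000/200000 s = 5.0000 ms; subtotal = 5.4000 ms
End-to-end = 9.0000 + 5.6000 + 5.4000 = 20.0000 ms -> 20.000 ms (3 dp)

20.000


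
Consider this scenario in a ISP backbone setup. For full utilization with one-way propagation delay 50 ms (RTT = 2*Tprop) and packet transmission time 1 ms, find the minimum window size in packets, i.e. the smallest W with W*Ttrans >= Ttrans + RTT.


Given: Ttrans = 1 ms, RTT = 100 ms (= 2 * Tprop, Tprop = 50 ms)
Time until first ACK returns = Ttrans + RTT = 1 + 100 = 101 ms
Need W * Ttrans >= Ttrans + RTT  ->  W >= (Ttrans + RTT) / Ttrans
(Ttrans + RTT) / Ttrans = 101 / 1 = 101
W_min = ceil(101) = 101

101


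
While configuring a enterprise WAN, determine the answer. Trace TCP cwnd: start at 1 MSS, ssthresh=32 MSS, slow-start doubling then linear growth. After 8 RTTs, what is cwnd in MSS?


RTT 0: cwnd = 1 MSS (initial)
RTT 1: cwnd = 2 MSS (slow start, doubled)
RTT 2: cwnd = 4 MSS (slow start, doubled)
RTT 3: cwnd = 8 MSS (slow start, doubled)
RTT 4: cwnd = 16 MSS (slow start, doubled)
RTT 5: cwnd = 32 MSS (slow start, doubled)
RTT 6: cwnd = 33 MSS (congestion avoidance, +1)
RTT 7: cwnd = 34 MSS (congestion avoidance, +1)
RTT 8: cwnd = 35 MSS (congestion avoidance, +1)

35


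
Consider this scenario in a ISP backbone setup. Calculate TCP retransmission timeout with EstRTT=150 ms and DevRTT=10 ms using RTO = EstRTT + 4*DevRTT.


Given: EstRTT = 150 ms, DevRTT = 10 ms
Timeout = EstRTT + 4 * DevRTT
4 * DevRTT = 4 * 10 = 40
Timeout = 150 + 40 = 190 ms

190


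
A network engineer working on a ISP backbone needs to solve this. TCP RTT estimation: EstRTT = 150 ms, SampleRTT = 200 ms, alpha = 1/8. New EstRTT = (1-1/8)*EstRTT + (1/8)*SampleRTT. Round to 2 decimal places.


Given: EstRTT = 150 ms, SampleRTT = 200 ms, alpha = 1/8
New EstRTT = (1 - alpha) * EstRTT + alpha * SampleRTT
(7/8) * 150 = 131.25
(1/8) * 200 = 25
New EstRTT = 131.25 + 25 = 156.25 ms -> 156.25 ms (2 dp)

156.25


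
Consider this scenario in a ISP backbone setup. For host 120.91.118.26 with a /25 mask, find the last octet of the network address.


Given: IP = 120.91.118.26, prefix = /25
Subnet mask = 255.255.255.128
Last octet of IP: 26
Last octet of mask: 128
Network last octet = 26 AND 128 = 0

0


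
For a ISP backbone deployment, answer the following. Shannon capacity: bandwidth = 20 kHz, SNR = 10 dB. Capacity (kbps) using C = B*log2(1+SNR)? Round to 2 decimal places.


Given: B = 20 kHz, SNR = 10 dB
SNR linear = 10^(10/10) = 10
1 + SNR = 11
log2(11) = 3.4594316186
C = 20 * 1000 * 3.4594316186 = 69188.6324 bps
C = 69.188632 kbps -> 69.19 kbps (2 dp)

69.19


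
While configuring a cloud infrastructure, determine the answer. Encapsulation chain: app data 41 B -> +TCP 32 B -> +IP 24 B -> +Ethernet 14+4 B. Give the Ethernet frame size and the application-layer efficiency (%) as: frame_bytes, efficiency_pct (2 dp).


TCP segment = 41 + 32 = 73 B
IP packet = 73 + 24 = 97 B
Ethernet frame = 97 + 14 + 4 = 115 B
Efficiency = app / frame = 41 / 115 = 0.356522 = 35.6522% -> 35.65% (2 dp)

115, 35.65


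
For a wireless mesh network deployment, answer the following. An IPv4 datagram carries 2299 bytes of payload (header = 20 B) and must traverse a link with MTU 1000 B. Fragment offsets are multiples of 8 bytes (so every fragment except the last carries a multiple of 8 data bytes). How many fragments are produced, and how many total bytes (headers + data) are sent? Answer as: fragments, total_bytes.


Max data per non-final fragment = floor((MTU - header)/8)*8 = floor((1000 - 20)/8)*8 = floor(980/8)*8 = 976 B
Final fragment needs no 8-byte alignment: it can carry up to MTU - header = 980 B
Non-final fragments needed = ceil((payload - 980) / 976) = ceil(1319/976) = ceil(1.3514) = 2
Number of fragments = 2 + 1 = 3
Fragment sizes (data): 2 * 976 B + 347 B (last, 347 <= 980 OK)
Total bytes sent = payload + n_frags * header = 2299 + 3*20 = 2299 + 60 = 2359 B

3, 2359


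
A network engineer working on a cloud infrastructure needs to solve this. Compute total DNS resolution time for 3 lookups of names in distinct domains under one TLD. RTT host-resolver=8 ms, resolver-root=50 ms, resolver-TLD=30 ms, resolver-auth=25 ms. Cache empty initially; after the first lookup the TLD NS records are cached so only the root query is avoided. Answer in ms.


Lookup 1 (cold cache): local + root + TLD + auth = 8 + 50 + 30 + 25 = 113 ms
Lookups 2..3 (TLD NS cached -> skip root; new domain -> still ask TLD and auth): local + TLD + auth = 8 + 30 + 25 = 63 ms each
Remaining 2 lookups: 2 * 63 = 126 ms
Total = 113 + 126 = 239 ms

239


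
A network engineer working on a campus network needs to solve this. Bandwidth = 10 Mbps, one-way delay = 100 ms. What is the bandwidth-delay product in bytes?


Given: bandwidth = 10 Mbps, delay = 100 ms
BDP in bits = 10 * 10^6 * 100 / 1000
BDP in bits = 1000000
BDP in bytes = 1000000 / 8 = 125000

125000


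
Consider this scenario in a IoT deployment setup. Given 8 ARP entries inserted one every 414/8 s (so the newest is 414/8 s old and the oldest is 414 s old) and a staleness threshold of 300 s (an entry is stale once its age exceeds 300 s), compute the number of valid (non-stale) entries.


Ages are k * 414/8 s for k = 1..8 (spacing = 51.7500 s).
Entry k is valid iff k * 414/8 <= 300 iff k <= 8 * 300 / 414 = 5.7971
n_valid = floor(5.7971) = 5
(n_stale = 8 - 5 = 3)

5


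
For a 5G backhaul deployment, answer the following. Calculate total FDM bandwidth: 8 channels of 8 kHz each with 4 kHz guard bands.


Given: 8 channels, 8 kHz each, guard = 4 kHz
Channel bandwidth = 8 * 8 = 64 kHz
Guard bands = 7 gaps * 4 kHz = 28 kHz
Total = 64 + 28 = 92 kHz

92


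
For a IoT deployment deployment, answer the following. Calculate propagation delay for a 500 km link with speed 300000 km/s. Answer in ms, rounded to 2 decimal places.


Given: distance = 500 km, speed = 300000 km/s
Delay = distance / speed = 500 / 300000 seconds
Delay in ms = 500 * 1000 / 300000
Delay = 1.6667 ms
Rounded to 2 dp = 1.67 ms

1.67


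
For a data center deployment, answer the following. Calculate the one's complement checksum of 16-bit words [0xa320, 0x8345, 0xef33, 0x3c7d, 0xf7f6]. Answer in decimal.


Given words: [0xa320, 0x8345, 0xef33, 0x3c7d, 0xf7f6]
Step 1: Sum all words
Raw sum = 41760 + 33605 + 61235 + 15485 + 63478 = 215563
Step 2: Fold carry: (18955 + 3) = 18958
One's complement = ~18958 & 0xFFFF = 46577

46577


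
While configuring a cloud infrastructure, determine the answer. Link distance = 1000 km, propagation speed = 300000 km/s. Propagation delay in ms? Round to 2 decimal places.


Given: distance = 1000 km, speed = 300000 km/s
Delay = distance / speed = 1000 / 300000 seconds
Delay in ms = 1000 * 1000 / 300000
Delay = 3.3333 ms
Rounded to 2 dp = 3.33 ms

3.33


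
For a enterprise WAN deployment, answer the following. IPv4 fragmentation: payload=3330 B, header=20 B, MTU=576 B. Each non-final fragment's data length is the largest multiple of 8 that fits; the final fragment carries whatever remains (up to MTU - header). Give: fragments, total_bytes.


Max data per non-final fragment = floor((MTU - header)/8)*8 = floor((576 - 20)/8)*8 = floor(556/8)*8 = 552 B
Final fragment needs no 8-byte alignment: it can carry up to MTU - header = 556 B
Non-final fragments needed = ceil((payload - 556) / 552) = ceil(2774/552) = ceil(5.0254) = 6
Number of fragments = 6 + 1 = 7
Fragment sizes (data): 6 * 552 B + 18 B (last, 18 <= 556 OK)
Total bytes sent = payload + n_frags * header = 3330 + 7*20 = 3330 + 140 = 3470 B

7, 3470


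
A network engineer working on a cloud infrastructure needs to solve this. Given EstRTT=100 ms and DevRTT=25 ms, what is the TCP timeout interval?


Given: EstRTT = 100 ms, DevRTT = 25 ms
Timeout = EstRTT + 4 * DevRTT
4 * DevRTT = 4 * 25 = 100
Timeout = 100 + 100 = 200 ms

200


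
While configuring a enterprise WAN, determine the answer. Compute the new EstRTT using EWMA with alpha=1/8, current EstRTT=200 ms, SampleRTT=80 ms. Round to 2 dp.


Given: EstRTT = 200 ms, SampleRTT = 80 ms, alpha = 1/8
New EstRTT = (1 - alpha) * EstRTT + alpha * SampleRTT
(7/8) * 200 = 175
(1/8) * 80 = 10
New EstRTT = 175 + 10 = 185 ms -> 185.00 ms (2 dp)

185.00


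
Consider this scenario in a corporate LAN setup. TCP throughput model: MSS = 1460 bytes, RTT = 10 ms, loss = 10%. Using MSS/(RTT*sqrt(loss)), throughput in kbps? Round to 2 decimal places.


Given: MSS = 1460 bytes, RTT = 10 ms, loss = 10%
RTT in seconds = 10 / 1000 = 0.01
Loss rate = 10% = 0.1
sqrt(loss) = sqrt(0.1) = 0.316227766017
Throughput (bytes/s) = 1460 / (0.01 * 0.316227766017) = 461692.5384
Throughput (kbps) = 461692.5384 * 8 / 1000 = 3693.540307 -> 3693.54 kbps (2 dp)

3693.54


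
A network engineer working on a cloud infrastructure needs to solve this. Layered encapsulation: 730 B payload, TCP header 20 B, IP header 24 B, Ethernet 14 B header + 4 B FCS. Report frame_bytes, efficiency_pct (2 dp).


TCP segment = 730 + 20 = 750 B
IP packet = 750 + 24 = 774 B
Ethernet frame = 774 + 14 + 4 = 792 B
Efficiency = app / frame = 730 / 792 = 0.921717 = 92.1717% -> 92.17% (2 dp)

792, 92.17


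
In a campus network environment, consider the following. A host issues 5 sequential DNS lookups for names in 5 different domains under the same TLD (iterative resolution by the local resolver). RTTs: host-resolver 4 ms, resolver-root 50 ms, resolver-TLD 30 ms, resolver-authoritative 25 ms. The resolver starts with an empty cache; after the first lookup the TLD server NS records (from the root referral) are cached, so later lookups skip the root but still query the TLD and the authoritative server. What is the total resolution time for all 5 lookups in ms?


Lookup 1 (cold cache): local + root + TLD + auth = 4 + 50 + 30 + 25 = 109 ms
Lookups 2..5 (TLD NS cached -> skip root; new domain -> still ask TLD and auth): local + TLD + auth = 4 + 30 + 25 = 59 ms each
Remaining 4 lookups: 4 * 59 = 236 ms
Total = 109 + 236 = 345 ms

345


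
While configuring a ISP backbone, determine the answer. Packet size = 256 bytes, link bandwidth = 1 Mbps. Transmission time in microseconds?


Given: packet = 256 bytes, bandwidth = 1 Mbps
Packet in bits = 256 * 8 = 2048 bits
Bandwidth = 1 * 10^6 = 1000000 bps
Time = 2048 / 1000000 seconds
Time in us = 2048 * 10^6 / 1000000 = 2048

2048


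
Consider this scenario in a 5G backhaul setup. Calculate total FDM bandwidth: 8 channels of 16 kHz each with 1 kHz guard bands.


Given: 8 channels, 16 kHz each, guard = 1 kHz
Channel bandwidth = 8 * 16 = 128 kHz
Guard bands = 7 gaps * 1 kHz = 7 kHz
Total = 128 + 7 = 135 kHz

135


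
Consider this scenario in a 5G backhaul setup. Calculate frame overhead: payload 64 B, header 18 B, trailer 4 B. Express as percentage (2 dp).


Given: payload = 64 B, header = 18 B, trailer = 4 B
Overhead bytes = header + trailer = 18 + 4 = 22
Total frame = payload + overhead = 64 + 22 = 86
Overhead % = 22 / 86 * 100 = 25.5814% -> 25.58% (2 dp)

25.58


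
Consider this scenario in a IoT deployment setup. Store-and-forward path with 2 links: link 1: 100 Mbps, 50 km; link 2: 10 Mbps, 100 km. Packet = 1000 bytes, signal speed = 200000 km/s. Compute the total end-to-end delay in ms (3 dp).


Packet = 1000 bytes = 8000 bits. Store-and-forward: sum (t_trans + t_prop) per link.
Link 1: t_trans = 8000/(100*10^6) s = 0.0800 ms; t_prop = 50/200000 s = 0.2500 ms; subtotal = 0.3300 ms
Link 2: t_trans = 8000/(10*10^6) s = 0.8000 ms; t_prop = 100/200000 s = 0.5000 ms; subtotal = 1.3000 ms
End-to-end = 0.3300 + 1.3000 = 1.6300 ms -> 1.630 ms (3 dp)

1.630


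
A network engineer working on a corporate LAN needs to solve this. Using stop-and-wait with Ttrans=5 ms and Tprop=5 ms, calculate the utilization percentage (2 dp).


Given: Ttrans = 5 ms, Tprop = 5 ms
RTT = 2 * Tprop = 2 * 5 = 10 ms
U = Ttrans / (Ttrans + RTT)
U = 5 / (5 + 10)
U = 5 / 15 = 0.333333
U% = 33.33%

33.33


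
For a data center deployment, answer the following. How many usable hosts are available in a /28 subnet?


Given: subnet mask /28
Host bits = 32 - 28 = 4
Total addresses = 2^4 = 16
Usable hosts = 16 - 2 (network + broadcast) = 14

14


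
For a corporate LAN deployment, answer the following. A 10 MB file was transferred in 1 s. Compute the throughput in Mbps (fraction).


Given: file = 10 MB, time = 1 s
File in Mb = 10 * 8 = 80 Mb
Throughput = 80 / 1 Mbps
Throughput = 80 Mbps

80


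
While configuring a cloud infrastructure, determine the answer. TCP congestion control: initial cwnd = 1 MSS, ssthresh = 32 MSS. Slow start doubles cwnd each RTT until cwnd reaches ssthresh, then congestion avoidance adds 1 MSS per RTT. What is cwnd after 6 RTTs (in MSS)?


RTT 0: cwnd = 1 MSS (initial)
RTT 1: cwnd = 2 MSS (slow start, doubled)
RTT 2: cwnd = 4 MSS (slow start, doubled)
RTT 3: cwnd = 8 MSS (slow start, doubled)
RTT 4: cwnd = 16 MSS (slow start, doubled)
RTT 5: cwnd = 32 MSS (slow start, doubled)
RTT 6: cwnd = 33 MSS (congestion avoidance, +1)

33


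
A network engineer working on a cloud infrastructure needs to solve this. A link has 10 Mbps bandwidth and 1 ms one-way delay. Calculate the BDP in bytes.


Given: bandwidth = 10 Mbps, delay = 1 ms
BDP in bits = 10 * 10^6 * 1 / 1000
BDP in bits = 10000
BDP in bytes = 10000 / 8 = 1250

1250


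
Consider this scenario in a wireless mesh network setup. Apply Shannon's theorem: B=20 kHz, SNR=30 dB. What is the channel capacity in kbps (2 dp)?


Given: B = 20 kHz, SNR = 30 dB
SNR linear = 10^(30/10) = 1000
1 + SNR = 1001
log2(1001) = 9.9672262588
C = 20 * 1000 * 9.9672262588 = 199344.5252 bps
C = 199.344525 kbps -> 199.34 kbps (2 dp)

199.34
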